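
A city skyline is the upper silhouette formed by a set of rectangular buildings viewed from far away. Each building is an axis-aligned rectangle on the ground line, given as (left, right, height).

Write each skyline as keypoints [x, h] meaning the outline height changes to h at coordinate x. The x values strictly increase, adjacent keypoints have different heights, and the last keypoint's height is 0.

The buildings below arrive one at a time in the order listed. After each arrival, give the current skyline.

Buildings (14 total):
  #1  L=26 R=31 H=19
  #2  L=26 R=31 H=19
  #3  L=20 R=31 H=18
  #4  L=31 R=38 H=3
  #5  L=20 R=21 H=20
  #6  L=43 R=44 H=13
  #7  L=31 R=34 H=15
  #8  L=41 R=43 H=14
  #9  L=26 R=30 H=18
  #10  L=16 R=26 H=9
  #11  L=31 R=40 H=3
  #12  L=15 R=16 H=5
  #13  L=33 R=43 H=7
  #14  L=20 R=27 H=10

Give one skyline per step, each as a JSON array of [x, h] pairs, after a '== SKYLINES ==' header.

== SKYLINES ==
[[26,19],[31,0]]
[[26,19],[31,0]]
[[20,18],[26,19],[31,0]]
[[20,18],[26,19],[31,3],[38,0]]
[[20,20],[21,18],[26,19],[31,3],[38,0]]
[[20,20],[21,18],[26,19],[31,3],[38,0],[43,13],[44,0]]
[[20,20],[21,18],[26,19],[31,15],[34,3],[38,0],[43,13],[44,0]]
[[20,20],[21,18],[26,19],[31,15],[34,3],[38,0],[41,14],[43,13],[44,0]]
[[20,20],[21,18],[26,19],[31,15],[34,3],[38,0],[41,14],[43,13],[44,0]]
[[16,9],[20,20],[21,18],[26,19],[31,15],[34,3],[38,0],[41,14],[43,13],[44,0]]
[[16,9],[20,20],[21,18],[26,19],[31,15],[34,3],[40,0],[41,14],[43,13],[44,0]]
[[15,5],[16,9],[20,20],[21,18],[26,19],[31,15],[34,3],[40,0],[41,14],[43,13],[44,0]]
[[15,5],[16,9],[20,20],[21,18],[26,19],[31,15],[34,7],[41,14],[43,13],[44,0]]
[[15,5],[16,9],[20,20],[21,18],[26,19],[31,15],[34,7],[41,14],[43,13],[44,0]]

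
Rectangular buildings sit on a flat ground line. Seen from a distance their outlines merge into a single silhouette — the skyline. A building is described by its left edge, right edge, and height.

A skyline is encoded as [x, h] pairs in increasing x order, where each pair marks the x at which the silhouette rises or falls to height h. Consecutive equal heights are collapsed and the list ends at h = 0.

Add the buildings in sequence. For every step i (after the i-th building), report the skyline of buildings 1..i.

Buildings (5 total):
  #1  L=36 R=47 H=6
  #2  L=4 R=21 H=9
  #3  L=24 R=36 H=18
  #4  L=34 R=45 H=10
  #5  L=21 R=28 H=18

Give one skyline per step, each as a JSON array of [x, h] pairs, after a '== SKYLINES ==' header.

== SKYLINES ==
[[36,6],[47,0]]
[[4,9],[21,0],[36,6],[47,0]]
[[4,9],[21,0],[24,18],[36,6],[47,0]]
[[4,9],[21,0],[24,18],[36,10],[45,6],[47,0]]
[[4,9],[21,18],[36,10],[45,6],[47,0]]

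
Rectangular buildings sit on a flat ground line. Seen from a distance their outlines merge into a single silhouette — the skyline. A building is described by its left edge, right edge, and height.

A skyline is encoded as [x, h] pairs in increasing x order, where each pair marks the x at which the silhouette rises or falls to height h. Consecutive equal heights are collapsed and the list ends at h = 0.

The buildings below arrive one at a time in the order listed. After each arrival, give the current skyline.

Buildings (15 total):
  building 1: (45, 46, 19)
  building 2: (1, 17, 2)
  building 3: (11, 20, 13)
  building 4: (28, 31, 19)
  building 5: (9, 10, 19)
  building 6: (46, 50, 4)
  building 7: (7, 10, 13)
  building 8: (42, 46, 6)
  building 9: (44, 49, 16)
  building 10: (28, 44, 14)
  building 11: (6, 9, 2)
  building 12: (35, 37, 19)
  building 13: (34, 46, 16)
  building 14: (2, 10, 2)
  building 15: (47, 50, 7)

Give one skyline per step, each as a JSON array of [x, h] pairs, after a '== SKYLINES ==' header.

== SKYLINES ==
[[45,19],[46,0]]
[[1,2],[17,0],[45,19],[46,0]]
[[1,2],[11,13],[20,0],[45,19],[46,0]]
[[1,2],[11,13],[20,0],[28,19],[31,0],[45,19],[46,0]]
[[1,2],[9,19],[10,2],[11,13],[20,0],[28,19],[31,0],[45,19],[46,0]]
[[1,2],[9,19],[10,2],[11,13],[20,0],[28,19],[31,0],[45,19],[46,4],[50,0]]
[[1,2],[7,13],[9,19],[10,2],[11,13],[20,0],[28,19],[31,0],[45,19],[46,4],[50,0]]
[[1,2],[7,13],[9,19],[10,2],[11,13],[20,0],[28,19],[31,0],[42,6],[45,19],[46,4],[50,0]]
[[1,2],[7,13],[9,19],[10,2],[11,13],[20,0],[28,19],[31,0],[42,6],[44,16],[45,19],[46,16],[49,4],[50,0]]
[[1,2],[7,13],[9,19],[10,2],[11,13],[20,0],[28,19],[31,14],[44,16],[45,19],[46,16],[49,4],[50,0]]
[[1,2],[7,13],[9,19],[10,2],[11,13],[20,0],[28,19],[31,14],[44,16],[45,19],[46,16],[49,4],[50,0]]
[[1,2],[7,13],[9,19],[10,2],[11,13],[20,0],[28,19],[31,14],[35,19],[37,14],[44,16],[45,19],[46,16],[49,4],[50,0]]
[[1,2],[7,13],[9,19],[10,2],[11,13],[20,0],[28,19],[31,14],[34,16],[35,19],[37,16],[45,19],[46,16],[49,4],[50,0]]
[[1,2],[7,13],[9,19],[10,2],[11,13],[20,0],[28,19],[31,14],[34,16],[35,19],[37,16],[45,19],[46,16],[49,4],[50,0]]
[[1,2],[7,13],[9,19],[10,2],[11,13],[20,0],[28,19],[31,14],[34,16],[35,19],[37,16],[45,19],[46,16],[49,7],[50,0]]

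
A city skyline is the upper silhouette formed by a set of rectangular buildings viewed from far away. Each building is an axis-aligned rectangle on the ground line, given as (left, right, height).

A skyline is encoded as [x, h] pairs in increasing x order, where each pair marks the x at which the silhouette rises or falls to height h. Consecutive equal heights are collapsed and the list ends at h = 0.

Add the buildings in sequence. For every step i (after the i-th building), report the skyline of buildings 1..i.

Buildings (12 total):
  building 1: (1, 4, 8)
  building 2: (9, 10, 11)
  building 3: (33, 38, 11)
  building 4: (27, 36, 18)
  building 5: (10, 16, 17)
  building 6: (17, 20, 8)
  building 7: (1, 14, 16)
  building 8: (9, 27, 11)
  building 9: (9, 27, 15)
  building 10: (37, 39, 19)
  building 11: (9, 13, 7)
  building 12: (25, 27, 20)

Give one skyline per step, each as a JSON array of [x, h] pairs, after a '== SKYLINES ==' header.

== SKYLINES ==
[[1,8],[4,0]]
[[1,8],[4,0],[9,11],[10,0]]
[[1,8],[4,0],[9,11],[10,0],[33,11],[38,0]]
[[1,8],[4,0],[9,11],[10,0],[27,18],[36,11],[38,0]]
[[1,8],[4,0],[9,11],[10,17],[16,0],[27,18],[36,11],[38,0]]
[[1,8],[4,0],[9,11],[10,17],[16,0],[17,8],[20,0],[27,18],[36,11],[38,0]]
[[1,16],[10,17],[16,0],[17,8],[20,0],[27,18],[36,11],[38,0]]
[[1,16],[10,17],[16,11],[27,18],[36,11],[38,0]]
[[1,16],[10,17],[16,15],[27,18],[36,11],[38,0]]
[[1,16],[10,17],[16,15],[27,18],[36,11],[37,19],[39,0]]
[[1,16],[10,17],[16,15],[27,18],[36,11],[37,19],[39,0]]
[[1,16],[10,17],[16,15],[25,20],[27,18],[36,11],[37,19],[39,0]]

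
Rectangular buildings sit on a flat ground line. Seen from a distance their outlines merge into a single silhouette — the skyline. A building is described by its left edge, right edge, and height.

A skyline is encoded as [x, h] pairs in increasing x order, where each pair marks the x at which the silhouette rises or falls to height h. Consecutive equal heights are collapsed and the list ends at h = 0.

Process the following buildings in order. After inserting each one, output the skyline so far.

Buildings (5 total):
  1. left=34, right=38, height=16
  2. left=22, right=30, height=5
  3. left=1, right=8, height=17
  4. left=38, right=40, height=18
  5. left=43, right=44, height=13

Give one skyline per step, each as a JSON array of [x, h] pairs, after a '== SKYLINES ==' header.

== SKYLINES ==
[[34,16],[38,0]]
[[22,5],[30,0],[34,16],[38,0]]
[[1,17],[8,0],[22,5],[30,0],[34,16],[38,0]]
[[1,17],[8,0],[22,5],[30,0],[34,16],[38,18],[40,0]]
[[1,17],[8,0],[22,5],[30,0],[34,16],[38,18],[40,0],[43,13],[44,0]]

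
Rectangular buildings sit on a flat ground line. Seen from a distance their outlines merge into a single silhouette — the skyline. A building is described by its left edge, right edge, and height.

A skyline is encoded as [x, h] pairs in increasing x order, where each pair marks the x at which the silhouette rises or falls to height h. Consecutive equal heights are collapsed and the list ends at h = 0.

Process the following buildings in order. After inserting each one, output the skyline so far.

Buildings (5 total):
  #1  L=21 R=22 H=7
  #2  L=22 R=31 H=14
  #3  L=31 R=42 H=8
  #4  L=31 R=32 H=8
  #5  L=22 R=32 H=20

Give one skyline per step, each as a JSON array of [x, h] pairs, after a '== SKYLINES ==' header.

== SKYLINES ==
[[21,7],[22,0]]
[[21,7],[22,14],[31,0]]
[[21,7],[22,14],[31,8],[42,0]]
[[21,7],[22,14],[31,8],[42,0]]
[[21,7],[22,20],[32,8],[42,0]]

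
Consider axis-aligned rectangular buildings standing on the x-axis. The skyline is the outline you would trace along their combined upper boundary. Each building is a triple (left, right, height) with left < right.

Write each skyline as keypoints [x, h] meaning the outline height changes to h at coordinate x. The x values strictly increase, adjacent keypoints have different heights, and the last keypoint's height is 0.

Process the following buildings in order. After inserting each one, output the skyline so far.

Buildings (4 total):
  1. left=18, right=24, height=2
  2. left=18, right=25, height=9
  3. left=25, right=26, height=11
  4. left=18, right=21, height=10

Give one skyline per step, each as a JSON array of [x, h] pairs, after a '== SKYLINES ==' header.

== SKYLINES ==
[[18,2],[24,0]]
[[18,9],[25,0]]
[[18,9],[25,11],[26,0]]
[[18,10],[21,9],[25,11],[26,0]]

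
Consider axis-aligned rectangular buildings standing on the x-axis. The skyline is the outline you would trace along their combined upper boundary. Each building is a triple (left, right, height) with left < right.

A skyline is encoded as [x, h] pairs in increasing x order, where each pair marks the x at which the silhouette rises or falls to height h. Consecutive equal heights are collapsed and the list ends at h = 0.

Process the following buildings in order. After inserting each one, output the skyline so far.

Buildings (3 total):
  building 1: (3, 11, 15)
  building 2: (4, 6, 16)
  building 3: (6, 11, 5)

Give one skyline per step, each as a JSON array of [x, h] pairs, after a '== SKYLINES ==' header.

== SKYLINES ==
[[3,15],[11,0]]
[[3,15],[4,16],[6,15],[11,0]]
[[3,15],[4,16],[6,15],[11,0]]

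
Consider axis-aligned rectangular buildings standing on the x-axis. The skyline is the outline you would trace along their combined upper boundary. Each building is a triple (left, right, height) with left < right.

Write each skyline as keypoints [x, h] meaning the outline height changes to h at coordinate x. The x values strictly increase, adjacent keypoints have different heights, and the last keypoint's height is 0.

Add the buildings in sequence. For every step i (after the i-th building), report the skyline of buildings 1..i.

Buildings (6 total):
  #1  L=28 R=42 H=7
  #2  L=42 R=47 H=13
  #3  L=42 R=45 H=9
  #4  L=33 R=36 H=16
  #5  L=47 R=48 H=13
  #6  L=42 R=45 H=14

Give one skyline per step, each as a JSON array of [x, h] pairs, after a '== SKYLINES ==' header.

== SKYLINES ==
[[28,7],[42,0]]
[[28,7],[42,13],[47,0]]
[[28,7],[42,13],[47,0]]
[[28,7],[33,16],[36,7],[42,13],[47,0]]
[[28,7],[33,16],[36,7],[42,13],[48,0]]
[[28,7],[33,16],[36,7],[42,14],[45,13],[48,0]]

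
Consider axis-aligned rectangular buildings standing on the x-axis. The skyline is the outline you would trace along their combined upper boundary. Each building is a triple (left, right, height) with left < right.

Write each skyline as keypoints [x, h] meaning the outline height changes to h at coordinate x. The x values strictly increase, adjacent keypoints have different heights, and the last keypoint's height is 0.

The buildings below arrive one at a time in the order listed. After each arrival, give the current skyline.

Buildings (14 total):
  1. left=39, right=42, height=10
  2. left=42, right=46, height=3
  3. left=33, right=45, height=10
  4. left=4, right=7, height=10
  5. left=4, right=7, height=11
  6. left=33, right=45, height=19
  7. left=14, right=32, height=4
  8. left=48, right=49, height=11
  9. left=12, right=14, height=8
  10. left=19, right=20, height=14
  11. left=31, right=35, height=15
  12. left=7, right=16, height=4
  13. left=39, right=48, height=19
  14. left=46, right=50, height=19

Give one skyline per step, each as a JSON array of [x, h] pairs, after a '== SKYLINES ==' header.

== SKYLINES ==
[[39,10],[42,0]]
[[39,10],[42,3],[46,0]]
[[33,10],[45,3],[46,0]]
[[4,10],[7,0],[33,10],[45,3],[46,0]]
[[4,11],[7,0],[33,10],[45,3],[46,0]]
[[4,11],[7,0],[33,19],[45,3],[46,0]]
[[4,11],[7,0],[14,4],[32,0],[33,19],[45,3],[46,0]]
[[4,11],[7,0],[14,4],[32,0],[33,19],[45,3],[46,0],[48,11],[49,0]]
[[4,11],[7,0],[12,8],[14,4],[32,0],[33,19],[45,3],[46,0],[48,11],[49,0]]
[[4,11],[7,0],[12,8],[14,4],[19,14],[20,4],[32,0],[33,19],[45,3],[46,0],[48,11],[49,0]]
[[4,11],[7,0],[12,8],[14,4],[19,14],[20,4],[31,15],[33,19],[45,3],[46,0],[48,11],[49,0]]
[[4,11],[7,4],[12,8],[14,4],[19,14],[20,4],[31,15],[33,19],[45,3],[46,0],[48,11],[49,0]]
[[4,11],[7,4],[12,8],[14,4],[19,14],[20,4],[31,15],[33,19],[48,11],[49,0]]
[[4,11],[7,4],[12,8],[14,4],[19,14],[20,4],[31,15],[33,19],[50,0]]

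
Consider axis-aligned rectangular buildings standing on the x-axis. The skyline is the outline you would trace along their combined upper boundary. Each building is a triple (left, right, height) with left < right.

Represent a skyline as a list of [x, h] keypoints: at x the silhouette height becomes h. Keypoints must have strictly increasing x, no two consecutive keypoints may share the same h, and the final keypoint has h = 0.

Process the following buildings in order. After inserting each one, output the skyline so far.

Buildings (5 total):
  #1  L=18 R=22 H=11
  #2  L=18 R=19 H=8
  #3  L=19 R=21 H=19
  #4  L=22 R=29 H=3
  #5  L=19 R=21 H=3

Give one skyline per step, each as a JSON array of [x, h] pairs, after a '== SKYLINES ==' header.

== SKYLINES ==
[[18,11],[22,0]]
[[18,11],[22,0]]
[[18,11],[19,19],[21,11],[22,0]]
[[18,11],[19,19],[21,11],[22,3],[29,0]]
[[18,11],[19,19],[21,11],[22,3],[29,0]]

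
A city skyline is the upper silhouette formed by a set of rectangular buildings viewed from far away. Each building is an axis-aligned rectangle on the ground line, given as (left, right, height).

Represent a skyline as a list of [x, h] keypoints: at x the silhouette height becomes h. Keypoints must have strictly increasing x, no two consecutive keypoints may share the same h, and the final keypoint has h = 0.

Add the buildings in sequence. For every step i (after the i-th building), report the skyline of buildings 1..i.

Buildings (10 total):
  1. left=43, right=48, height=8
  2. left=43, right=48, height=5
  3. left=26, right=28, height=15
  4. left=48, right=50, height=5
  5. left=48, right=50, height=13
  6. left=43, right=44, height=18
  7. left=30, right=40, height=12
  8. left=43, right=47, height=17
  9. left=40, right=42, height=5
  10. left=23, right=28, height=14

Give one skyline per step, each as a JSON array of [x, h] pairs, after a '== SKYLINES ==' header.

== SKYLINES ==
[[43,8],[48,0]]
[[43,8],[48,0]]
[[26,15],[28,0],[43,8],[48,0]]
[[26,15],[28,0],[43,8],[48,5],[50,0]]
[[26,15],[28,0],[43,8],[48,13],[50,0]]
[[26,15],[28,0],[43,18],[44,8],[48,13],[50,0]]
[[26,15],[28,0],[30,12],[40,0],[43,18],[44,8],[48,13],[50,0]]
[[26,15],[28,0],[30,12],[40,0],[43,18],[44,17],[47,8],[48,13],[50,0]]
[[26,15],[28,0],[30,12],[40,5],[42,0],[43,18],[44,17],[47,8],[48,13],[50,0]]
[[23,14],[26,15],[28,0],[30,12],[40,5],[42,0],[43,18],[44,17],[47,8],[48,13],[50,0]]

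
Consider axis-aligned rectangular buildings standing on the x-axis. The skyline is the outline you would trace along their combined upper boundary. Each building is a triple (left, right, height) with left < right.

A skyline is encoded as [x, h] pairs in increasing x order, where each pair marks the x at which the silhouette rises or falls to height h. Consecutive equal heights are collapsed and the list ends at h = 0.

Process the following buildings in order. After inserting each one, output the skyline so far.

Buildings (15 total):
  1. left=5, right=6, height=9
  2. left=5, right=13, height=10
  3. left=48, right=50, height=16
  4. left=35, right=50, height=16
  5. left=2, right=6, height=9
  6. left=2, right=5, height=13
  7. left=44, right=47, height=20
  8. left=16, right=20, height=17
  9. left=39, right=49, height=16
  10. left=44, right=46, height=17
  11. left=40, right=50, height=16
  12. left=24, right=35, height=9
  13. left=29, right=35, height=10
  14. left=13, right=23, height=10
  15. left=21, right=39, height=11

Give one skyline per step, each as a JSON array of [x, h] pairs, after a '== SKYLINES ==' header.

== SKYLINES ==
[[5,9],[6,0]]
[[5,10],[13,0]]
[[5,10],[13,0],[48,16],[50,0]]
[[5,10],[13,0],[35,16],[50,0]]
[[2,9],[5,10],[13,0],[35,16],[50,0]]
[[2,13],[5,10],[13,0],[35,16],[50,0]]
[[2,13],[5,10],[13,0],[35,16],[44,20],[47,16],[50,0]]
[[2,13],[5,10],[13,0],[16,17],[20,0],[35,16],[44,20],[47,16],[50,0]]
[[2,13],[5,10],[13,0],[16,17],[20,0],[35,16],[44,20],[47,16],[50,0]]
[[2,13],[5,10],[13,0],[16,17],[20,0],[35,16],[44,20],[47,16],[50,0]]
[[2,13],[5,10],[13,0],[16,17],[20,0],[35,16],[44,20],[47,16],[50,0]]
[[2,13],[5,10],[13,0],[16,17],[20,0],[24,9],[35,16],[44,20],[47,16],[50,0]]
[[2,13],[5,10],[13,0],[16,17],[20,0],[24,9],[29,10],[35,16],[44,20],[47,16],[50,0]]
[[2,13],[5,10],[16,17],[20,10],[23,0],[24,9],[29,10],[35,16],[44,20],[47,16],[50,0]]
[[2,13],[5,10],[16,17],[20,10],[21,11],[35,16],[44,20],[47,16],[50,0]]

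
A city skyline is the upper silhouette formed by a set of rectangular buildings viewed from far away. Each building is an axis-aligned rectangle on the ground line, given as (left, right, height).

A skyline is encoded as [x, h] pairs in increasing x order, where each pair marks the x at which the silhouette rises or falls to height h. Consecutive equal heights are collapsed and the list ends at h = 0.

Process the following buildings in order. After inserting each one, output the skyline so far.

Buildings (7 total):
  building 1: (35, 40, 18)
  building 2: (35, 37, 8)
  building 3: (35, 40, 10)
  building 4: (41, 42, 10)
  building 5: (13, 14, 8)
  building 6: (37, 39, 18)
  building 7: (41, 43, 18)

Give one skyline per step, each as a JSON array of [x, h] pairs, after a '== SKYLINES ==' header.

== SKYLINES ==
[[35,18],[40,0]]
[[35,18],[40,0]]
[[35,18],[40,0]]
[[35,18],[40,0],[41,10],[42,0]]
[[13,8],[14,0],[35,18],[40,0],[41,10],[42,0]]
[[13,8],[14,0],[35,18],[40,0],[41,10],[42,0]]
[[13,8],[14,0],[35,18],[40,0],[41,18],[43,0]]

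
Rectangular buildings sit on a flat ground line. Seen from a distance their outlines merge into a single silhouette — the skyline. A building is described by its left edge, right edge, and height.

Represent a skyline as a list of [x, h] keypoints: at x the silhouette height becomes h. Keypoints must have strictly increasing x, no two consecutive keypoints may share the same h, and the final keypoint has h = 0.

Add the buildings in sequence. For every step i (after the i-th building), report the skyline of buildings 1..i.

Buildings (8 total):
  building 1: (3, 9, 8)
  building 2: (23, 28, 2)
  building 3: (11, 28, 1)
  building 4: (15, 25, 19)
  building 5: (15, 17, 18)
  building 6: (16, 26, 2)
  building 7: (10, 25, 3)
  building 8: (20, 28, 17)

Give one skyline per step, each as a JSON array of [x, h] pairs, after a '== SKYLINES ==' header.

== SKYLINES ==
[[3,8],[9,0]]
[[3,8],[9,0],[23,2],[28,0]]
[[3,8],[9,0],[11,1],[23,2],[28,0]]
[[3,8],[9,0],[11,1],[15,19],[25,2],[28,0]]
[[3,8],[9,0],[11,1],[15,19],[25,2],[28,0]]
[[3,8],[9,0],[11,1],[15,19],[25,2],[28,0]]
[[3,8],[9,0],[10,3],[15,19],[25,2],[28,0]]
[[3,8],[9,0],[10,3],[15,19],[25,17],[28,0]]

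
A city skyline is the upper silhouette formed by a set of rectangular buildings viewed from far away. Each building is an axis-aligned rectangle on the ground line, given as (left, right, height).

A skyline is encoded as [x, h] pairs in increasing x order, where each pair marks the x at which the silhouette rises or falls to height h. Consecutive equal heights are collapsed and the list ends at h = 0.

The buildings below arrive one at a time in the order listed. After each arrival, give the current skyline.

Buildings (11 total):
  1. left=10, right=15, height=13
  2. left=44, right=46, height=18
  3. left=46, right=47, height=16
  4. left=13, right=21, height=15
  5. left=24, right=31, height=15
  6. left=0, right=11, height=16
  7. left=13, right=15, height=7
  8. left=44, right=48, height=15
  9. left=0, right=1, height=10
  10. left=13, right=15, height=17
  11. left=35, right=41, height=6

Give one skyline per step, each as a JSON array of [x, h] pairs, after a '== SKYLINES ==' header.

== SKYLINES ==
[[10,13],[15,0]]
[[10,13],[15,0],[44,18],[46,0]]
[[10,13],[15,0],[44,18],[46,16],[47,0]]
[[10,13],[13,15],[21,0],[44,18],[46,16],[47,0]]
[[10,13],[13,15],[21,0],[24,15],[31,0],[44,18],[46,16],[47,0]]
[[0,16],[11,13],[13,15],[21,0],[24,15],[31,0],[44,18],[46,16],[47,0]]
[[0,16],[11,13],[13,15],[21,0],[24,15],[31,0],[44,18],[46,16],[47,0]]
[[0,16],[11,13],[13,15],[21,0],[24,15],[31,0],[44,18],[46,16],[47,15],[48,0]]
[[0,16],[11,13],[13,15],[21,0],[24,15],[31,0],[44,18],[46,16],[47,15],[48,0]]
[[0,16],[11,13],[13,17],[15,15],[21,0],[24,15],[31,0],[44,18],[46,16],[47,15],[48,0]]
[[0,16],[11,13],[13,17],[15,15],[21,0],[24,15],[31,0],[35,6],[41,0],[44,18],[46,16],[47,15],[48,0]]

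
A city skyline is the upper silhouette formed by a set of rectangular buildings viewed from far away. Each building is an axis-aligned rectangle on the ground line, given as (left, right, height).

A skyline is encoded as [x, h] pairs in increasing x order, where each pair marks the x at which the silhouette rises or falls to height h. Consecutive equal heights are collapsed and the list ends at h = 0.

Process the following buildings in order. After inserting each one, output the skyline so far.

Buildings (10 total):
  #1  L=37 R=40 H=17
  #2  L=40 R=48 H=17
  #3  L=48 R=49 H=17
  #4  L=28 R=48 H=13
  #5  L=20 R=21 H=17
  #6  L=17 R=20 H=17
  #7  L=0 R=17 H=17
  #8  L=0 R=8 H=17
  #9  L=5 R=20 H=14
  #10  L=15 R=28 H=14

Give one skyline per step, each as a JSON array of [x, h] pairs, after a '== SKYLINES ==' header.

== SKYLINES ==
[[37,17],[40,0]]
[[37,17],[48,0]]
[[37,17],[49,0]]
[[28,13],[37,17],[49,0]]
[[20,17],[21,0],[28,13],[37,17],[49,0]]
[[17,17],[21,0],[28,13],[37,17],[49,0]]
[[0,17],[21,0],[28,13],[37,17],[49,0]]
[[0,17],[21,0],[28,13],[37,17],[49,0]]
[[0,17],[21,0],[28,13],[37,17],[49,0]]
[[0,17],[21,14],[28,13],[37,17],[49,0]]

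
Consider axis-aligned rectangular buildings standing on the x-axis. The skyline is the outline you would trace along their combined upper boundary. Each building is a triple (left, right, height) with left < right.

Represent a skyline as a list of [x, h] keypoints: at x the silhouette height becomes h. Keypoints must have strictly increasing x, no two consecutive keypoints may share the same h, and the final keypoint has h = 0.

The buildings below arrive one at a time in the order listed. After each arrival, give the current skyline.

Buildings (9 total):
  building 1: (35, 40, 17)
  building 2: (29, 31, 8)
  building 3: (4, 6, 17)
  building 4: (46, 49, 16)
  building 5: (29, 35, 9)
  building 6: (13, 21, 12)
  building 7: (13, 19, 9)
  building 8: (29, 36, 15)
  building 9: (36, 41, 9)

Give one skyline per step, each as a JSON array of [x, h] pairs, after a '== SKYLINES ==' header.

== SKYLINES ==
[[35,17],[40,0]]
[[29,8],[31,0],[35,17],[40,0]]
[[4,17],[6,0],[29,8],[31,0],[35,17],[40,0]]
[[4,17],[6,0],[29,8],[31,0],[35,17],[40,0],[46,16],[49,0]]
[[4,17],[6,0],[29,9],[35,17],[40,0],[46,16],[49,0]]
[[4,17],[6,0],[13,12],[21,0],[29,9],[35,17],[40,0],[46,16],[49,0]]
[[4,17],[6,0],[13,12],[21,0],[29,9],[35,17],[40,0],[46,16],[49,0]]
[[4,17],[6,0],[13,12],[21,0],[29,15],[35,17],[40,0],[46,16],[49,0]]
[[4,17],[6,0],[13,12],[21,0],[29,15],[35,17],[40,9],[41,0],[46,16],[49,0]]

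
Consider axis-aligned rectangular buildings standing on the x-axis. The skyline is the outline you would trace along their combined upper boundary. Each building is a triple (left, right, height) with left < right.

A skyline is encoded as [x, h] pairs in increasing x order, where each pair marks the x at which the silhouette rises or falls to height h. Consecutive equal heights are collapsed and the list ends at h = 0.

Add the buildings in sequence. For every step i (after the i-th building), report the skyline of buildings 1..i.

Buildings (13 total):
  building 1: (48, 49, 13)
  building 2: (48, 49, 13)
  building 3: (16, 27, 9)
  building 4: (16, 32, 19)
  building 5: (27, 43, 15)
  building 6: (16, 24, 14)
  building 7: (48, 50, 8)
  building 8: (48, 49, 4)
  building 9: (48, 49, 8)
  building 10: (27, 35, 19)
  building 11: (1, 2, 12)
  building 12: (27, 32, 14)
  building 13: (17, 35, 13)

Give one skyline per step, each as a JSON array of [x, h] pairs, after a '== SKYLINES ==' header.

== SKYLINES ==
[[48,13],[49,0]]
[[48,13],[49,0]]
[[16,9],[27,0],[48,13],[49,0]]
[[16,19],[32,0],[48,13],[49,0]]
[[16,19],[32,15],[43,0],[48,13],[49,0]]
[[16,19],[32,15],[43,0],[48,13],[49,0]]
[[16,19],[32,15],[43,0],[48,13],[49,8],[50,0]]
[[16,19],[32,15],[43,0],[48,13],[49,8],[50,0]]
[[16,19],[32,15],[43,0],[48,13],[49,8],[50,0]]
[[16,19],[35,15],[43,0],[48,13],[49,8],[50,0]]
[[1,12],[2,0],[16,19],[35,15],[43,0],[48,13],[49,8],[50,0]]
[[1,12],[2,0],[16,19],[35,15],[43,0],[48,13],[49,8],[50,0]]
[[1,12],[2,0],[16,19],[35,15],[43,0],[48,13],[49,8],[50,0]]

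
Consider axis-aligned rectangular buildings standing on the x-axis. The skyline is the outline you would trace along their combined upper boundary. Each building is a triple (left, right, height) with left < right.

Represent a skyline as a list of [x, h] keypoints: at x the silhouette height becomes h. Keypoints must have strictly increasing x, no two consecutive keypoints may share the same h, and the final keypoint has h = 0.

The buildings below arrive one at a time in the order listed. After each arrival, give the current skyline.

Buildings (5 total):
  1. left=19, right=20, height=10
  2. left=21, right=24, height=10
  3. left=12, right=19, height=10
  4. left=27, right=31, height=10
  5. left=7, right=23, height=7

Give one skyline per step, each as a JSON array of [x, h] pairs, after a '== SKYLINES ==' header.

== SKYLINES ==
[[19,10],[20,0]]
[[19,10],[20,0],[21,10],[24,0]]
[[12,10],[20,0],[21,10],[24,0]]
[[12,10],[20,0],[21,10],[24,0],[27,10],[31,0]]
[[7,7],[12,10],[20,7],[21,10],[24,0],[27,10],[31,0]]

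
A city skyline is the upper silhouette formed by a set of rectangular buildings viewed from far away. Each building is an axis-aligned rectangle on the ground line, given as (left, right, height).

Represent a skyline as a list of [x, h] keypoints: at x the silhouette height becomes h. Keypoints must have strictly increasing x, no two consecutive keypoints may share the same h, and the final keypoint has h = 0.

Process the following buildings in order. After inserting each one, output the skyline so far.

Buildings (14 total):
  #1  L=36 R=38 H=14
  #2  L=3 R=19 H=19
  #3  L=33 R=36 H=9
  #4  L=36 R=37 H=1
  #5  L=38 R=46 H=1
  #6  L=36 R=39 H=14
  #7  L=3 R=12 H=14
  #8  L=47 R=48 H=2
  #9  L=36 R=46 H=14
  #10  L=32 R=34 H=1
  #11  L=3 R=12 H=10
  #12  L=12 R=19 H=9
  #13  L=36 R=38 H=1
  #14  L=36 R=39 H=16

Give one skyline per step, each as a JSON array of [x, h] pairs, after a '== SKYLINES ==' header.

== SKYLINES ==
[[36,14],[38,0]]
[[3,19],[19,0],[36,14],[38,0]]
[[3,19],[19,0],[33,9],[36,14],[38,0]]
[[3,19],[19,0],[33,9],[36,14],[38,0]]
[[3,19],[19,0],[33,9],[36,14],[38,1],[46,0]]
[[3,19],[19,0],[33,9],[36,14],[39,1],[46,0]]
[[3,19],[19,0],[33,9],[36,14],[39,1],[46,0]]
[[3,19],[19,0],[33,9],[36,14],[39,1],[46,0],[47,2],[48,0]]
[[3,19],[19,0],[33,9],[36,14],[46,0],[47,2],[48,0]]
[[3,19],[19,0],[32,1],[33,9],[36,14],[46,0],[47,2],[48,0]]
[[3,19],[19,0],[32,1],[33,9],[36,14],[46,0],[47,2],[48,0]]
[[3,19],[19,0],[32,1],[33,9],[36,14],[46,0],[47,2],[48,0]]
[[3,19],[19,0],[32,1],[33,9],[36,14],[46,0],[47,2],[48,0]]
[[3,19],[19,0],[32,1],[33,9],[36,16],[39,14],[46,0],[47,2],[48,0]]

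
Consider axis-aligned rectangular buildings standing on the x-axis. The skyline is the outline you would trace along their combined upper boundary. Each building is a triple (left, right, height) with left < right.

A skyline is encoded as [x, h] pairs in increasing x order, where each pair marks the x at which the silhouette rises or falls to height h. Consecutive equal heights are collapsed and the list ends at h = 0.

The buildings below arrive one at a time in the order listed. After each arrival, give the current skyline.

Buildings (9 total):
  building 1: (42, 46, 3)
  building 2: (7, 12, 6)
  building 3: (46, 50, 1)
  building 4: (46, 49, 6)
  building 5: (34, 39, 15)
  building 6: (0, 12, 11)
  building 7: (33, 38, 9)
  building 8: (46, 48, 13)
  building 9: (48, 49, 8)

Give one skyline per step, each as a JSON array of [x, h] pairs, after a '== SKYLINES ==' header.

== SKYLINES ==
[[42,3],[46,0]]
[[7,6],[12,0],[42,3],[46,0]]
[[7,6],[12,0],[42,3],[46,1],[50,0]]
[[7,6],[12,0],[42,3],[46,6],[49,1],[50,0]]
[[7,6],[12,0],[34,15],[39,0],[42,3],[46,6],[49,1],[50,0]]
[[0,11],[12,0],[34,15],[39,0],[42,3],[46,6],[49,1],[50,0]]
[[0,11],[12,0],[33,9],[34,15],[39,0],[42,3],[46,6],[49,1],[50,0]]
[[0,11],[12,0],[33,9],[34,15],[39,0],[42,3],[46,13],[48,6],[49,1],[50,0]]
[[0,11],[12,0],[33,9],[34,15],[39,0],[42,3],[46,13],[48,8],[49,1],[50,0]]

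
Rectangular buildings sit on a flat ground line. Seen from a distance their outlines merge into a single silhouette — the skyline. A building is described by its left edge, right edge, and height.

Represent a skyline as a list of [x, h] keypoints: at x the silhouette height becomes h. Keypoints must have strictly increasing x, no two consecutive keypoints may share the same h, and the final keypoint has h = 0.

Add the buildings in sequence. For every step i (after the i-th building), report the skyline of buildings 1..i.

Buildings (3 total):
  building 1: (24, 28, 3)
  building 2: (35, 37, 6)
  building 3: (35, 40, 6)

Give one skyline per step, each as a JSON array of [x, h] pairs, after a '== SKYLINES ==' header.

== SKYLINES ==
[[24,3],[28,0]]
[[24,3],[28,0],[35,6],[37,0]]
[[24,3],[28,0],[35,6],[40,0]]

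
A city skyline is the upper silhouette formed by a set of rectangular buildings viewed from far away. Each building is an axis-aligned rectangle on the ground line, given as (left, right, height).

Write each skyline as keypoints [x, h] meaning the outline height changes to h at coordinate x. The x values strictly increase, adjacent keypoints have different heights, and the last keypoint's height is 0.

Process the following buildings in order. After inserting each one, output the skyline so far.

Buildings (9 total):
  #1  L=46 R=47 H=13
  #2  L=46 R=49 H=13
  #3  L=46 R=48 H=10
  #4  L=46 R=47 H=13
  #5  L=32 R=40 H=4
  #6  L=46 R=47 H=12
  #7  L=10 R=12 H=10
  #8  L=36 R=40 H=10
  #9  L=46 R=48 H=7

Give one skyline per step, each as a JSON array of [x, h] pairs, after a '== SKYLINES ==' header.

== SKYLINES ==
[[46,13],[47,0]]
[[46,13],[49,0]]
[[46,13],[49,0]]
[[46,13],[49,0]]
[[32,4],[40,0],[46,13],[49,0]]
[[32,4],[40,0],[46,13],[49,0]]
[[10,10],[12,0],[32,4],[40,0],[46,13],[49,0]]
[[10,10],[12,0],[32,4],[36,10],[40,0],[46,13],[49,0]]
[[10,10],[12,0],[32,4],[36,10],[40,0],[46,13],[49,0]]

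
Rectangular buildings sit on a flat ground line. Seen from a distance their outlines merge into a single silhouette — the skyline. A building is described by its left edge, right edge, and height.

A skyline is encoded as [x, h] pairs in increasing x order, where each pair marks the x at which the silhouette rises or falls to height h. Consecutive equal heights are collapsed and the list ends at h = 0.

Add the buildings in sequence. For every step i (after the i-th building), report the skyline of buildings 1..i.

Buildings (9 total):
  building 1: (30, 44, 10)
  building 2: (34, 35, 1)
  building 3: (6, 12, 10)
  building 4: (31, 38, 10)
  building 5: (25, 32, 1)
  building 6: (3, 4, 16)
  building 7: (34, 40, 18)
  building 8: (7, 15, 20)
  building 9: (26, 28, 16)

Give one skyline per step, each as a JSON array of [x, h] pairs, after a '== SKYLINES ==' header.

== SKYLINES ==
[[30,10],[44,0]]
[[30,10],[44,0]]
[[6,10],[12,0],[30,10],[44,0]]
[[6,10],[12,0],[30,10],[44,0]]
[[6,10],[12,0],[25,1],[30,10],[44,0]]
[[3,16],[4,0],[6,10],[12,0],[25,1],[30,10],[44,0]]
[[3,16],[4,0],[6,10],[12,0],[25,1],[30,10],[34,18],[40,10],[44,0]]
[[3,16],[4,0],[6,10],[7,20],[15,0],[25,1],[30,10],[34,18],[40,10],[44,0]]
[[3,16],[4,0],[6,10],[7,20],[15,0],[25,1],[26,16],[28,1],[30,10],[34,18],[40,10],[44,0]]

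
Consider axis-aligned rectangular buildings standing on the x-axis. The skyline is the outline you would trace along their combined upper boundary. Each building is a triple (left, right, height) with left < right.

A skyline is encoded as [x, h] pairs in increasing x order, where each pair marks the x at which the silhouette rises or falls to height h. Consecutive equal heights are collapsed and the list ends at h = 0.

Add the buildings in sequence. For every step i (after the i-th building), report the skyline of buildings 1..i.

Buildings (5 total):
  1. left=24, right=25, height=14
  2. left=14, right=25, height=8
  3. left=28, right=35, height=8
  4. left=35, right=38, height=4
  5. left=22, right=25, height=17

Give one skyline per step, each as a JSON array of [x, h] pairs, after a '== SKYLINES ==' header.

== SKYLINES ==
[[24,14],[25,0]]
[[14,8],[24,14],[25,0]]
[[14,8],[24,14],[25,0],[28,8],[35,0]]
[[14,8],[24,14],[25,0],[28,8],[35,4],[38,0]]
[[14,8],[22,17],[25,0],[28,8],[35,4],[38,0]]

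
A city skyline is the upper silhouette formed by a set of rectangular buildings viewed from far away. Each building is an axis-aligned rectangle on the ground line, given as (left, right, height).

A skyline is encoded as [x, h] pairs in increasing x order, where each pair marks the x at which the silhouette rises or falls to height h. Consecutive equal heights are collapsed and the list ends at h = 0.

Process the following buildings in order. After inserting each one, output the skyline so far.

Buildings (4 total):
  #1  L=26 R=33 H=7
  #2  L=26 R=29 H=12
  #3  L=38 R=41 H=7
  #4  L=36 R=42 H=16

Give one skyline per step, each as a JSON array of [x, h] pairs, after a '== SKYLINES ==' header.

== SKYLINES ==
[[26,7],[33,0]]
[[26,12],[29,7],[33,0]]
[[26,12],[29,7],[33,0],[38,7],[41,0]]
[[26,12],[29,7],[33,0],[36,16],[42,0]]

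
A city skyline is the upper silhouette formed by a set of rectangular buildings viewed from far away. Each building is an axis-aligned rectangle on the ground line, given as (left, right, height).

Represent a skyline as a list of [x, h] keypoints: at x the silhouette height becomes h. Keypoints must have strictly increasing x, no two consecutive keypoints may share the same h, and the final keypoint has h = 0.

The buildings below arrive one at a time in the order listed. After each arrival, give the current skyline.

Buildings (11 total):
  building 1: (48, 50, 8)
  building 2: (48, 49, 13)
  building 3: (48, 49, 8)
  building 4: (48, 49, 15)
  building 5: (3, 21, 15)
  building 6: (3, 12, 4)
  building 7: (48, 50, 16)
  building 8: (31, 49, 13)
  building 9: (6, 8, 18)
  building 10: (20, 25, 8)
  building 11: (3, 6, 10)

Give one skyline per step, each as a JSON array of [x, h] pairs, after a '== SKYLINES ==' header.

== SKYLINES ==
[[48,8],[50,0]]
[[48,13],[49,8],[50,0]]
[[48,13],[49,8],[50,0]]
[[48,15],[49,8],[50,0]]
[[3,15],[21,0],[48,15],[49,8],[50,0]]
[[3,15],[21,0],[48,15],[49,8],[50,0]]
[[3,15],[21,0],[48,16],[50,0]]
[[3,15],[21,0],[31,13],[48,16],[50,0]]
[[3,15],[6,18],[8,15],[21,0],[31,13],[48,16],[50,0]]
[[3,15],[6,18],[8,15],[21,8],[25,0],[31,13],[48,16],[50,0]]
[[3,15],[6,18],[8,15],[21,8],[25,0],[31,13],[48,16],[50,0]]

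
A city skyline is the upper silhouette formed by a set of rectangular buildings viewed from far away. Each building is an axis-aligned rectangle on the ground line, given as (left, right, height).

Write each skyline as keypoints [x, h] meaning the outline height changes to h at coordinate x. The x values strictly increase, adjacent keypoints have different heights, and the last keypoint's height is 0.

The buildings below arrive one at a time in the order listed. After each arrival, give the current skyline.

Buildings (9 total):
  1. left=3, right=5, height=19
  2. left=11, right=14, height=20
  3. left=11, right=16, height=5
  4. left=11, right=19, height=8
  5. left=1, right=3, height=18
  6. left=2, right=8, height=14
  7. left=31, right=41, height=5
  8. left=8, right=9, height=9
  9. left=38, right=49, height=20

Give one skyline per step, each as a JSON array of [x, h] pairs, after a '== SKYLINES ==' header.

== SKYLINES ==
[[3,19],[5,0]]
[[3,19],[5,0],[11,20],[14,0]]
[[3,19],[5,0],[11,20],[14,5],[16,0]]
[[3,19],[5,0],[11,20],[14,8],[19,0]]
[[1,18],[3,19],[5,0],[11,20],[14,8],[19,0]]
[[1,18],[3,19],[5,14],[8,0],[11,20],[14,8],[19,0]]
[[1,18],[3,19],[5,14],[8,0],[11,20],[14,8],[19,0],[31,5],[41,0]]
[[1,18],[3,19],[5,14],[8,9],[9,0],[11,20],[14,8],[19,0],[31,5],[41,0]]
[[1,18],[3,19],[5,14],[8,9],[9,0],[11,20],[14,8],[19,0],[31,5],[38,20],[49,0]]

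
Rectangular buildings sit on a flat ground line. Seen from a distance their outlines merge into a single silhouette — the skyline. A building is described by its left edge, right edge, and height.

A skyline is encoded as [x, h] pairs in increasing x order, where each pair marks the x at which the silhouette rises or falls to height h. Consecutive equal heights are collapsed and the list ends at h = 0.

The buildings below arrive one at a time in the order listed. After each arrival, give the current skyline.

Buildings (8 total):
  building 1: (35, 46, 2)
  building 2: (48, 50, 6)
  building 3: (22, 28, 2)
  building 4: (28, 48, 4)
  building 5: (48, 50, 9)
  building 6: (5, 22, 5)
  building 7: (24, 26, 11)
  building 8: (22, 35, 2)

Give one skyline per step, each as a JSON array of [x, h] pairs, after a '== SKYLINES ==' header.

== SKYLINES ==
[[35,2],[46,0]]
[[35,2],[46,0],[48,6],[50,0]]
[[22,2],[28,0],[35,2],[46,0],[48,6],[50,0]]
[[22,2],[28,4],[48,6],[50,0]]
[[22,2],[28,4],[48,9],[50,0]]
[[5,5],[22,2],[28,4],[48,9],[50,0]]
[[5,5],[22,2],[24,11],[26,2],[28,4],[48,9],[50,0]]
[[5,5],[22,2],[24,11],[26,2],[28,4],[48,9],[50,0]]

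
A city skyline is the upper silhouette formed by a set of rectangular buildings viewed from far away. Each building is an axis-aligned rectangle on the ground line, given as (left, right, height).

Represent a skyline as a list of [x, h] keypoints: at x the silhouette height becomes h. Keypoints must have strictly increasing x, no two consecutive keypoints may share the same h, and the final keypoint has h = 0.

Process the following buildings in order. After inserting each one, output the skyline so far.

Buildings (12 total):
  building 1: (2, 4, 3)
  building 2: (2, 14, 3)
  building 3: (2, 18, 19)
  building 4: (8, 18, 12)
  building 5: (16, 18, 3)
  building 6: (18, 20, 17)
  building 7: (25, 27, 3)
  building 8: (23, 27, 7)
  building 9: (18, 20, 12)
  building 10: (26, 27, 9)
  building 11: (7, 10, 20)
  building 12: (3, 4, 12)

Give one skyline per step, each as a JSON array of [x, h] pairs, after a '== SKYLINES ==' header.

== SKYLINES ==
[[2,3],[4,0]]
[[2,3],[14,0]]
[[2,19],[18,0]]
[[2,19],[18,0]]
[[2,19],[18,0]]
[[2,19],[18,17],[20,0]]
[[2,19],[18,17],[20,0],[25,3],[27,0]]
[[2,19],[18,17],[20,0],[23,7],[27,0]]
[[2,19],[18,17],[20,0],[23,7],[27,0]]
[[2,19],[18,17],[20,0],[23,7],[26,9],[27,0]]
[[2,19],[7,20],[10,19],[18,17],[20,0],[23,7],[26,9],[27,0]]
[[2,19],[7,20],[10,19],[18,17],[20,0],[23,7],[26,9],[27,0]]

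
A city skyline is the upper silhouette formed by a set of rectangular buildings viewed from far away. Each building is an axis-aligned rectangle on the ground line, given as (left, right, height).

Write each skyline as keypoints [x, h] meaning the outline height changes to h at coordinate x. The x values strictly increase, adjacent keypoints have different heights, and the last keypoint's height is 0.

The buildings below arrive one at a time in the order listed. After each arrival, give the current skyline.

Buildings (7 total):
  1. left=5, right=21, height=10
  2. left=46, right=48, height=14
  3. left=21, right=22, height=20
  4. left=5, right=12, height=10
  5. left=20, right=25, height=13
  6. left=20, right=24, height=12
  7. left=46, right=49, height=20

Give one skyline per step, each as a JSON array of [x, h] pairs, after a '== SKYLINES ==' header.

== SKYLINES ==
[[5,10],[21,0]]
[[5,10],[21,0],[46,14],[48,0]]
[[5,10],[21,20],[22,0],[46,14],[48,0]]
[[5,10],[21,20],[22,0],[46,14],[48,0]]
[[5,10],[20,13],[21,20],[22,13],[25,0],[46,14],[48,0]]
[[5,10],[20,13],[21,20],[22,13],[25,0],[46,14],[48,0]]
[[5,10],[20,13],[21,20],[22,13],[25,0],[46,20],[49,0]]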